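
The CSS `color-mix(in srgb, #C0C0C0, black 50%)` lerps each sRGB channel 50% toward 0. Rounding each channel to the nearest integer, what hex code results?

#606060

#C0C0C0 is rgb(192, 192, 192).
Lerp each channel 50% toward 0:
  R: 192 − 96 = 96 → 96
  G: 192 + 0.5×(0−192) = 192 − 96 = 96 → 96
  B: 192 + 0.5×(0−192) = 192 − 96 = 96 → 96
rgb(96, 96, 96) = #606060.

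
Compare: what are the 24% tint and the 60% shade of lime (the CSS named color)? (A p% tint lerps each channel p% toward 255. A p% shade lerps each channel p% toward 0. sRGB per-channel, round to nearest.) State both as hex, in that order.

CSS lime is rgb(0, 255, 0).
24% tint:
  R: 0 + 0.24×(255−0) = 0 + 61.2 = 61.2 → 61
  G: 255 + 0.24×(255−255) = 255 + 0 = 255 → 255
  B: 0 + 0.24×(255−0) = 0 + 61.2 = 61.2 → 61
  → #3DFF3D
60% shade:
  R: 0 + 0 = 0 → 0
  G: 255 − 153 = 102 → 102
  B: 0 + 0.6×(0−0) = 0 + 0 = 0 → 0
  → #006600

#3DFF3D, #006600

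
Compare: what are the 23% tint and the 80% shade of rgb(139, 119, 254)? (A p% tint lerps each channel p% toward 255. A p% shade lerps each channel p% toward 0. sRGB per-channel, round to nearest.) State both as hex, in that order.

23% tint:
  R: 139 + 0.23×(255−139) = 139 + 26.68 = 165.68 → 166
  G: 119 + 31.28 = 150.28 → 150
  B: 254 + 0.23×(255−254) = 254 + 0.23 = 254.23 → 254
  → #A696FE
80% shade:
  R: 139 − 111.2 = 27.8 → 28
  G: 119 + 0.8×(0−119) = 119 − 95.2 = 23.8 → 24
  B: 254 − 203.2 = 50.8 → 51
  → #1C1833

#A696FE, #1C1833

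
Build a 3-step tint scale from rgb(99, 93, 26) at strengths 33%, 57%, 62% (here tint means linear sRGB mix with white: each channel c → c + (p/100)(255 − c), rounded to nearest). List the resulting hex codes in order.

33%: (99 + 51.48 = 150.48→150, 93 + 53.46 = 146.46→146, 26 + 75.57 = 101.57→102) → #969266
57%: (99 + 88.92 = 187.92→188, 93 + 92.34 = 185.34→185, 26 + 130.53 = 156.53→157) → #bcb99d
62%: (99 + 96.72 = 195.72→196, 93 + 100.44 = 193.44→193, 26 + 141.98 = 167.98→168) → #c4c1a8

#969266, #bcb99d, #c4c1a8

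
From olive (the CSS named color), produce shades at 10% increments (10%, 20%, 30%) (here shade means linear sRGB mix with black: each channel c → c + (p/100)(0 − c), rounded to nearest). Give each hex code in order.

#737300, #666600, #5A5A00

CSS olive is rgb(128, 128, 0).
10%: (128 − 12.8 = 115.2→115, 128 − 12.8 = 115.2→115, 0→0) → #737300
20%: (128 − 25.6 = 102.4→102, 128 − 25.6 = 102.4→102, 0→0) → #666600
30%: (128 − 38.4 = 89.6→90, 128 − 38.4 = 89.6→90, 0→0) → #5A5A00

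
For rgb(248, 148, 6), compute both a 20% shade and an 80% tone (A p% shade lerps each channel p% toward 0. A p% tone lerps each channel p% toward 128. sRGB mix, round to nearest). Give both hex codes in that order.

#C67605, #988468

20% shade:
  R: 248 + 0.2×(0−248) = 248 − 49.6 = 198.4 → 198
  G: 148 − 29.6 = 118.4 → 118
  B: 6 − 1.2 = 4.8 → 5
  → #C67605
80% tone:
  R: 248 + 0.8×(128−248) = 248 − 96 = 152 → 152
  G: 148 + 0.8×(128−148) = 148 − 16 = 132 → 132
  B: 6 + 97.6 = 103.6 → 104
  → #988468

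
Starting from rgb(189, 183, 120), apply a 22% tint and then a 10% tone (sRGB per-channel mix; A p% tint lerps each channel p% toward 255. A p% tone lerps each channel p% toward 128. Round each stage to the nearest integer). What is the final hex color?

A 22% tint moves each channel 22% toward 255:
  R: 189 + 0.22×(255−189) = 189 + 14.52 = 203.52 → 204
  G: 183 + 15.84 = 198.84 → 199
  B: 120 + 29.7 = 149.7 → 150
After the tint: rgb(204, 199, 150) = #CCC796.
A 10% tone moves each channel 10% toward 128:
  R: 204 + 0.1×(128−204) = 204 − 7.6 = 196.4 → 196
  G: 199 + 0.1×(128−199) = 199 − 7.1 = 191.9 → 192
  B: 150 + 0.1×(128−150) = 150 − 2.2 = 147.8 → 148
rgb(196, 192, 148) = #C4C094.

#C4C094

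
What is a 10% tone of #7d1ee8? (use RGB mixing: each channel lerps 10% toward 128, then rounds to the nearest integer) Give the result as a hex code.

#7d1ee8 is rgb(125, 30, 232).
Per channel, c → c + 0.1(128 − c):
  R: 125 + 0.3 = 125.3 → 125
  G: 30 + 0.1×(128−30) = 30 + 9.8 = 39.8 → 40
  B: 232 − 10.4 = 221.6 → 222
rgb(125, 40, 222) = #7d28de.

#7d28de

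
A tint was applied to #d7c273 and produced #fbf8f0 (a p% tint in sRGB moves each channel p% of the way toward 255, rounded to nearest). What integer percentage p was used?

89%

#d7c273 is rgb(215, 194, 115); #fbf8f0 is rgb(251, 248, 240).
On the B channel (widest range): 240 ≈ 115 + (p/100)(255 − 115), so p ≈ 100×(240 − 115)/(255 − 115) = 12500/140 = 89.29.
p = 89 reproduces all three channels after rounding.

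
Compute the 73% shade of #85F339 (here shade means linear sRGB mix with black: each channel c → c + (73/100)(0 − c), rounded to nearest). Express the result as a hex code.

#24420F

#85F339 is rgb(133, 243, 57).
A 73% shade moves each channel 73% toward 0:
  R: 133 + 0.73×(0−133) = 133 − 97.09 = 35.91 → 36
  G: 243 − 177.39 = 65.61 → 66
  B: 57 + 0.73×(0−57) = 57 − 41.61 = 15.39 → 15
rgb(36, 66, 15) = #24420F.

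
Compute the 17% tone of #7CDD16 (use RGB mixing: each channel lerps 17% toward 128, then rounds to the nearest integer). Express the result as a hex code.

#7DCD28

#7CDD16 is rgb(124, 221, 22).
A 17% tone moves each channel 17% toward 128:
  R: 124 + 0.68 = 124.68 → 125
  G: 221 − 15.81 = 205.19 → 205
  B: 22 + 0.17×(128−22) = 22 + 18.02 = 40.02 → 40
rgb(125, 205, 40) = #7DCD28.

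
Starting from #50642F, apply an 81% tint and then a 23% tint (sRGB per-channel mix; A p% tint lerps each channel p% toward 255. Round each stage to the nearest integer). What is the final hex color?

#E6E9E0

#50642F is rgb(80, 100, 47).
Per channel, c → c + 0.81(255 − c):
  R: 80 + 0.81×(255−80) = 80 + 141.75 = 221.75 → 222
  G: 100 + 125.55 = 225.55 → 226
  B: 47 + 0.81×(255−47) = 47 + 168.48 = 215.48 → 215
After the tint: rgb(222, 226, 215) = #DEE2D7.
A 23% tint moves each channel 23% toward 255:
  R: 222 + 0.23×(255−222) = 222 + 7.59 = 229.59 → 230
  G: 226 + 0.23×(255−226) = 226 + 6.67 = 232.67 → 233
  B: 215 + 9.2 = 224.2 → 224
rgb(230, 233, 224) = #E6E9E0.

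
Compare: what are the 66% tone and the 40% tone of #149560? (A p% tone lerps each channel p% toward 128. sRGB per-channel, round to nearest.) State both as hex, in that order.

#5b8775, #3f8d6d

#149560 is rgb(20, 149, 96).
66% tone:
  R: 20 + 71.28 = 91.28 → 91
  G: 149 − 13.86 = 135.14 → 135
  B: 96 + 0.66×(128−96) = 96 + 21.12 = 117.12 → 117
  → #5b8775
40% tone:
  R: 20 + 43.2 = 63.2 → 63
  G: 149 + 0.4×(128−149) = 149 − 8.4 = 140.6 → 141
  B: 96 + 12.8 = 108.8 → 109
  → #3f8d6d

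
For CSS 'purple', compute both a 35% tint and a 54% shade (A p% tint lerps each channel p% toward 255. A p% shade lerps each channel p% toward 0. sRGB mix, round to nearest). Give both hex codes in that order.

CSS purple is rgb(128, 0, 128).
35% tint:
  R: 128 + 0.35×(255−128) = 128 + 44.45 = 172.45 → 172
  G: 0 + 89.25 = 89.25 → 89
  B: 128 + 0.35×(255−128) = 128 + 44.45 = 172.45 → 172
  → #AC59AC
54% shade:
  R: 128 − 69.12 = 58.88 → 59
  G: 0 + 0.54×(0−0) = 0 + 0 = 0 → 0
  B: 128 + 0.54×(0−128) = 128 − 69.12 = 58.88 → 59
  → #3B003B

#AC59AC, #3B003B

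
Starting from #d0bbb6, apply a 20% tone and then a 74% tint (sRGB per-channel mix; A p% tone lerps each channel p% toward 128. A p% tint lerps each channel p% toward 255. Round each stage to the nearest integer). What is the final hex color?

#efeae9

#d0bbb6 is rgb(208, 187, 182).
Lerp each channel 20% toward 128:
  R: 208 + 0.2×(128−208) = 208 − 16 = 192 → 192
  G: 187 − 11.8 = 175.2 → 175
  B: 182 + 0.2×(128−182) = 182 − 10.8 = 171.2 → 171
After the tone: rgb(192, 175, 171) = #c0afab.
A 74% tint moves each channel 74% toward 255:
  R: 192 + 46.62 = 238.62 → 239
  G: 175 + 59.2 = 234.2 → 234
  B: 171 + 0.74×(255−171) = 171 + 62.16 = 233.16 → 233
rgb(239, 234, 233) = #efeae9.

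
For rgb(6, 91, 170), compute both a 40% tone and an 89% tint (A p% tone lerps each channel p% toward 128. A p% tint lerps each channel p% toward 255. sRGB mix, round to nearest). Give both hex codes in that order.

40% tone:
  R: 6 + 48.8 = 54.8 → 55
  G: 91 + 0.4×(128−91) = 91 + 14.8 = 105.8 → 106
  B: 170 − 16.8 = 153.2 → 153
  → #376a99
89% tint:
  R: 6 + 221.61 = 227.61 → 228
  G: 91 + 145.96 = 236.96 → 237
  B: 170 + 0.89×(255−170) = 170 + 75.65 = 245.65 → 246
  → #e4edf6

#376a99, #e4edf6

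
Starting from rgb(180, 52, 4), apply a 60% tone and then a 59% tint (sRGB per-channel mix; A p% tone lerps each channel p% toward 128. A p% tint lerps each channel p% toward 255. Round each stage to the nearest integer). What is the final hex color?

Lerp each channel 60% toward 128:
  R: 180 + 0.6×(128−180) = 180 − 31.2 = 148.8 → 149
  G: 52 + 0.6×(128−52) = 52 + 45.6 = 97.6 → 98
  B: 4 + 0.6×(128−4) = 4 + 74.4 = 78.4 → 78
After the tone: rgb(149, 98, 78) = #95624E.
Lerp each channel 59% toward 255:
  R: 149 + 0.59×(255−149) = 149 + 62.54 = 211.54 → 212
  G: 98 + 0.59×(255−98) = 98 + 92.63 = 190.63 → 191
  B: 78 + 104.43 = 182.43 → 182
rgb(212, 191, 182) = #D4BFB6.

#D4BFB6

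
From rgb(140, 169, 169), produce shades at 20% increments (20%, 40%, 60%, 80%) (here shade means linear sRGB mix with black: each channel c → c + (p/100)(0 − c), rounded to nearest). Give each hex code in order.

#708787, #546565, #384444, #1c2222

20%: (140 − 28 = 112→112, 169 − 33.8 = 135.2→135, 169 − 33.8 = 135.2→135) → #708787
40%: (140 − 56 = 84→84, 169 − 67.6 = 101.4→101, 169 − 67.6 = 101.4→101) → #546565
60%: (140 − 84 = 56→56, 169 − 101.4 = 67.6→68, 169 − 101.4 = 67.6→68) → #384444
80%: (140 − 112 = 28→28, 169 − 135.2 = 33.8→34, 169 − 135.2 = 33.8→34) → #1c2222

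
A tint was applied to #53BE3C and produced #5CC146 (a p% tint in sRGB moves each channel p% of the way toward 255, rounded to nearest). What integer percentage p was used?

#53BE3C is rgb(83, 190, 60); #5CC146 is rgb(92, 193, 70).
On the B channel (widest range): 70 ≈ 60 + (p/100)(255 − 60), so p ≈ 100×(70 − 60)/(255 − 60) = 1000/195 = 5.13.
p = 5 reproduces all three channels after rounding.

5%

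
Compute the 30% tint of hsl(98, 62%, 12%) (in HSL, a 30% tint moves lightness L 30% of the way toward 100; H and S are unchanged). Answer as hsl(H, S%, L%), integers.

L moves 30% from 12 toward 100: 12 + 26.4 = 38.4 → 38.
H and S are unchanged.

hsl(98, 62%, 38%)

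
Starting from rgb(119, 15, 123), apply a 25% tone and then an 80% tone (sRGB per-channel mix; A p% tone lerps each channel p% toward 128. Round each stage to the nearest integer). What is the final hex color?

#7F6F7F

Lerp each channel 25% toward 128:
  R: 119 + 0.25×(128−119) = 119 + 2.25 = 121.25 → 121
  G: 15 + 0.25×(128−15) = 15 + 28.25 = 43.25 → 43
  B: 123 + 0.25×(128−123) = 123 + 1.25 = 124.25 → 124
After the tone: rgb(121, 43, 124) = #792B7C.
Per channel, c → c + 0.8(128 − c):
  R: 121 + 0.8×(128−121) = 121 + 5.6 = 126.6 → 127
  G: 43 + 0.8×(128−43) = 43 + 68 = 111 → 111
  B: 124 + 0.8×(128−124) = 124 + 3.2 = 127.2 → 127
rgb(127, 111, 127) = #7F6F7F.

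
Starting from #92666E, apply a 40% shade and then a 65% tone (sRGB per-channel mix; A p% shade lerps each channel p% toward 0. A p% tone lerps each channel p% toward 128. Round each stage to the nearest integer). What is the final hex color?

#92666E is rgb(146, 102, 110).
Per channel, c → c + 0.4(0 − c):
  R: 146 − 58.4 = 87.6 → 88
  G: 102 + 0.4×(0−102) = 102 − 40.8 = 61.2 → 61
  B: 110 + 0.4×(0−110) = 110 − 44 = 66 → 66
After the shade: rgb(88, 61, 66) = #583D42.
Per channel, c → c + 0.65(128 − c):
  R: 88 + 0.65×(128−88) = 88 + 26 = 114 → 114
  G: 61 + 43.55 = 104.55 → 105
  B: 66 + 40.3 = 106.3 → 106
rgb(114, 105, 106) = #72696A.

#72696A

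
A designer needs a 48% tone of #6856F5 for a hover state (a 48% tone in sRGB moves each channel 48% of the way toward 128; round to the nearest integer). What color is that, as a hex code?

#6856F5 is rgb(104, 86, 245).
Per channel, c → c + 0.48(128 − c):
  R: 104 + 0.48×(128−104) = 104 + 11.52 = 115.52 → 116
  G: 86 + 0.48×(128−86) = 86 + 20.16 = 106.16 → 106
  B: 245 − 56.16 = 188.84 → 189
rgb(116, 106, 189) = #746ABD.

#746ABD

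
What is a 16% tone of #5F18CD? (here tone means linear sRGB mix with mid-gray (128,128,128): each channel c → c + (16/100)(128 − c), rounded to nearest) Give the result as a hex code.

#5F18CD is rgb(95, 24, 205).
A 16% tone moves each channel 16% toward 128:
  R: 95 + 5.28 = 100.28 → 100
  G: 24 + 0.16×(128−24) = 24 + 16.64 = 40.64 → 41
  B: 205 − 12.32 = 192.68 → 193
rgb(100, 41, 193) = #6429C1.

#6429C1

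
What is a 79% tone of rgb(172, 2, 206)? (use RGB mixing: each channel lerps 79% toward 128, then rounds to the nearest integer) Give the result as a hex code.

Per channel, c → c + 0.79(128 − c):
  R: 172 + 0.79×(128−172) = 172 − 34.76 = 137.24 → 137
  G: 2 + 0.79×(128−2) = 2 + 99.54 = 101.54 → 102
  B: 206 + 0.79×(128−206) = 206 − 61.62 = 144.38 → 144
rgb(137, 102, 144) = #896690.

#896690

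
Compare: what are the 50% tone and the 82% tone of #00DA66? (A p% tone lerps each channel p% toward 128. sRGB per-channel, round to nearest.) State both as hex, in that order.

#40AD73, #69907B

#00DA66 is rgb(0, 218, 102).
50% tone:
  R: 0 + 0.5×(128−0) = 0 + 64 = 64 → 64
  G: 218 + 0.5×(128−218) = 218 − 45 = 173 → 173
  B: 102 + 13 = 115 → 115
  → #40AD73
82% tone:
  R: 0 + 104.96 = 104.96 → 105
  G: 218 + 0.82×(128−218) = 218 − 73.8 = 144.2 → 144
  B: 102 + 0.82×(128−102) = 102 + 21.32 = 123.32 → 123
  → #69907B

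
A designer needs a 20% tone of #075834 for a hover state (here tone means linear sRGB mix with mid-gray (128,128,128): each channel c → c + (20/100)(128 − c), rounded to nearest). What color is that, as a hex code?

#1f6043

#075834 is rgb(7, 88, 52).
Per channel, c → c + 0.2(128 − c):
  R: 7 + 24.2 = 31.2 → 31
  G: 88 + 0.2×(128−88) = 88 + 8 = 96 → 96
  B: 52 + 15.2 = 67.2 → 67
rgb(31, 96, 67) = #1f6043.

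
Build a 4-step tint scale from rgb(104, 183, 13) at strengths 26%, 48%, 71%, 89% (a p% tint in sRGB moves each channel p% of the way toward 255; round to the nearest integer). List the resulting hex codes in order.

26%: (104 + 39.26 = 143.26→143, 183 + 18.72 = 201.72→202, 13 + 62.92 = 75.92→76) → #8FCA4C
48%: (104 + 72.48 = 176.48→176, 183 + 34.56 = 217.56→218, 13 + 116.16 = 129.16→129) → #B0DA81
71%: (104 + 107.21 = 211.21→211, 183 + 51.12 = 234.12→234, 13 + 171.82 = 184.82→185) → #D3EAB9
89%: (104 + 134.39 = 238.39→238, 183 + 64.08 = 247.08→247, 13 + 215.38 = 228.38→228) → #EEF7E4

#8FCA4C, #B0DA81, #D3EAB9, #EEF7E4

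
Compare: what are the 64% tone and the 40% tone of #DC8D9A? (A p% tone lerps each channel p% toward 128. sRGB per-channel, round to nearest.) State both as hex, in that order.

#A18589, #B78890

#DC8D9A is rgb(220, 141, 154).
64% tone:
  R: 220 − 58.88 = 161.12 → 161
  G: 141 + 0.64×(128−141) = 141 − 8.32 = 132.68 → 133
  B: 154 − 16.64 = 137.36 → 137
  → #A18589
40% tone:
  R: 220 − 36.8 = 183.2 → 183
  G: 141 − 5.2 = 135.8 → 136
  B: 154 − 10.4 = 143.6 → 144
  → #B78890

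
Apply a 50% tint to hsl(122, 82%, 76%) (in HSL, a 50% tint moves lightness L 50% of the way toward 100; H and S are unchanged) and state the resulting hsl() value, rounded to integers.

hsl(122, 82%, 88%)

L moves 50% from 76 toward 100: 76 + 12 = 88 → 88.
H and S are unchanged.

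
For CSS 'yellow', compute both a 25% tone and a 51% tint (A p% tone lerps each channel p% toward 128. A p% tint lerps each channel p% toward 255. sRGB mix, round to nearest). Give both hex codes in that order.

#dfdf20, #ffff82

CSS yellow is rgb(255, 255, 0).
25% tone:
  R: 255 − 31.75 = 223.25 → 223
  G: 255 + 0.25×(128−255) = 255 − 31.75 = 223.25 → 223
  B: 0 + 32 = 32 → 32
  → #dfdf20
51% tint:
  R: 255 + 0 = 255 → 255
  G: 255 + 0.51×(255−255) = 255 + 0 = 255 → 255
  B: 0 + 0.51×(255−0) = 0 + 130.05 = 130.05 → 130
  → #ffff82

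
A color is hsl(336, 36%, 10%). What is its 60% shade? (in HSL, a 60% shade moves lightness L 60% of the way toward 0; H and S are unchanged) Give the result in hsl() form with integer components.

hsl(336, 36%, 4%)

L moves 60% from 10 toward 0: 10 − 6 = 4 → 4.
H and S are unchanged.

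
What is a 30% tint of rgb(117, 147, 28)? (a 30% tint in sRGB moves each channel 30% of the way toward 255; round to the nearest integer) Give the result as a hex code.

Per channel, c → c + 0.3(255 − c):
  R: 117 + 41.4 = 158.4 → 158
  G: 147 + 0.3×(255−147) = 147 + 32.4 = 179.4 → 179
  B: 28 + 0.3×(255−28) = 28 + 68.1 = 96.1 → 96
rgb(158, 179, 96) = #9eb360.

#9eb360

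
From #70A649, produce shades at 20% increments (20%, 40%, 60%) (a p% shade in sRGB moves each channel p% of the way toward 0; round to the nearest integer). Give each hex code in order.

#70A649 is rgb(112, 166, 73).
20%: (112 − 22.4 = 89.6→90, 166 − 33.2 = 132.8→133, 73 − 14.6 = 58.4→58) → #5A853A
40%: (112 − 44.8 = 67.2→67, 166 − 66.4 = 99.6→100, 73 − 29.2 = 43.8→44) → #43642C
60%: (112 − 67.2 = 44.8→45, 166 − 99.6 = 66.4→66, 73 − 43.8 = 29.2→29) → #2D421D

#5A853A, #43642C, #2D421D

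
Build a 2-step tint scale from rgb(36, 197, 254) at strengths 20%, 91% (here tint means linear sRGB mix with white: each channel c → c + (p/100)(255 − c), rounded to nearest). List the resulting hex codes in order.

20%: (36 + 43.8 = 79.8→80, 197 + 11.6 = 208.6→209, 254→254) → #50D1FE
91%: (36 + 199.29 = 235.29→235, 197 + 52.78 = 249.78→250, 254 + 0.91 = 254.91→255) → #EBFAFF

#50D1FE, #EBFAFF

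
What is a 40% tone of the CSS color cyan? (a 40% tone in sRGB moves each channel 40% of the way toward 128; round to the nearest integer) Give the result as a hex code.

#33CCCC

CSS cyan is rgb(0, 255, 255).
Lerp each channel 40% toward 128:
  R: 0 + 0.4×(128−0) = 0 + 51.2 = 51.2 → 51
  G: 255 + 0.4×(128−255) = 255 − 50.8 = 204.2 → 204
  B: 255 + 0.4×(128−255) = 255 − 50.8 = 204.2 → 204
rgb(51, 204, 204) = #33CCCC.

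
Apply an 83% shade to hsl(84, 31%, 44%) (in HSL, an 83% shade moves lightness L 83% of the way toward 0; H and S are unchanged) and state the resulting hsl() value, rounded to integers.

hsl(84, 31%, 7%)

L moves 83% from 44 toward 0: 44 − 36.52 = 7.48 → 7.
H and S are unchanged.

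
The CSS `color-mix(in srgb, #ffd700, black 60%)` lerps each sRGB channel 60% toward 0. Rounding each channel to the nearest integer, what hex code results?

#665600

#ffd700 is rgb(255, 215, 0).
A 60% shade moves each channel 60% toward 0:
  R: 255 + 0.6×(0−255) = 255 − 153 = 102 → 102
  G: 215 + 0.6×(0−215) = 215 − 129 = 86 → 86
  B: 0 + 0.6×(0−0) = 0 + 0 = 0 → 0
rgb(102, 86, 0) = #665600.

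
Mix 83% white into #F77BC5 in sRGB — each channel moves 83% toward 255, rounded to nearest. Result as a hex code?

#FEE9F5

#F77BC5 is rgb(247, 123, 197).
Per channel, c → c + 0.83(255 − c):
  R: 247 + 6.64 = 253.64 → 254
  G: 123 + 0.83×(255−123) = 123 + 109.56 = 232.56 → 233
  B: 197 + 0.83×(255−197) = 197 + 48.14 = 245.14 → 245
rgb(254, 233, 245) = #FEE9F5.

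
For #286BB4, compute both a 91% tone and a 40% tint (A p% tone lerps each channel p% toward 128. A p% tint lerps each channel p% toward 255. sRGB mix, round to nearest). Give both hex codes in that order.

#787E85, #7EA6D2

#286BB4 is rgb(40, 107, 180).
91% tone:
  R: 40 + 80.08 = 120.08 → 120
  G: 107 + 0.91×(128−107) = 107 + 19.11 = 126.11 → 126
  B: 180 − 47.32 = 132.68 → 133
  → #787E85
40% tint:
  R: 40 + 86 = 126 → 126
  G: 107 + 59.2 = 166.2 → 166
  B: 180 + 0.4×(255−180) = 180 + 30 = 210 → 210
  → #7EA6D2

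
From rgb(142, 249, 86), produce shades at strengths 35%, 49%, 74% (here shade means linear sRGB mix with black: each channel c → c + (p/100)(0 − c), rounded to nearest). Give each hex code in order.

35%: (142 − 49.7 = 92.3→92, 249 − 87.15 = 161.85→162, 86 − 30.1 = 55.9→56) → #5CA238
49%: (142 − 69.58 = 72.42→72, 249 − 122.01 = 126.99→127, 86 − 42.14 = 43.86→44) → #487F2C
74%: (142 − 105.08 = 36.92→37, 249 − 184.26 = 64.74→65, 86 − 63.64 = 22.36→22) → #254116

#5CA238, #487F2C, #254116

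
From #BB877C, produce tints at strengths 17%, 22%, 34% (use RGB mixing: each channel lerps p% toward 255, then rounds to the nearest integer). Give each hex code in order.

#BB877C is rgb(187, 135, 124).
17%: (187 + 11.56 = 198.56→199, 135 + 20.4 = 155.4→155, 124 + 22.27 = 146.27→146) → #C79B92
22%: (187 + 14.96 = 201.96→202, 135 + 26.4 = 161.4→161, 124 + 28.82 = 152.82→153) → #CAA199
34%: (187 + 23.12 = 210.12→210, 135 + 40.8 = 175.8→176, 124 + 44.54 = 168.54→169) → #D2B0A9

#C79B92, #CAA199, #D2B0A9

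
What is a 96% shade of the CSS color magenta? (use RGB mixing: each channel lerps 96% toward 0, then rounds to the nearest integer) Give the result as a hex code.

CSS magenta is rgb(255, 0, 255).
A 96% shade moves each channel 96% toward 0:
  R: 255 − 244.8 = 10.2 → 10
  G: 0 + 0 = 0 → 0
  B: 255 − 244.8 = 10.2 → 10
rgb(10, 0, 10) = #0A000A.

#0A000A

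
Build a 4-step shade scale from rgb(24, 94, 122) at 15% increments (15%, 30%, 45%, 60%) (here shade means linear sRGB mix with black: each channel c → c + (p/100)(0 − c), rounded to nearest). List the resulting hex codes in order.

15%: (24 − 3.6 = 20.4→20, 94 − 14.1 = 79.9→80, 122 − 18.3 = 103.7→104) → #145068
30%: (24 − 7.2 = 16.8→17, 94 − 28.2 = 65.8→66, 122 − 36.6 = 85.4→85) → #114255
45%: (24 − 10.8 = 13.2→13, 94 − 42.3 = 51.7→52, 122 − 54.9 = 67.1→67) → #0d3443
60%: (24 − 14.4 = 9.6→10, 94 − 56.4 = 37.6→38, 122 − 73.2 = 48.8→49) → #0a2631

#145068, #114255, #0d3443, #0a2631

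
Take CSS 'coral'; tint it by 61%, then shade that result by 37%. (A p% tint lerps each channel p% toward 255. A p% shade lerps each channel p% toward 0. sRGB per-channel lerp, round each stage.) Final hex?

#a18176

CSS coral is rgb(255, 127, 80).
Lerp each channel 61% toward 255:
  R: 255 + 0 = 255 → 255
  G: 127 + 0.61×(255−127) = 127 + 78.08 = 205.08 → 205
  B: 80 + 106.75 = 186.75 → 187
After the tint: rgb(255, 205, 187) = #ffcdbb.
Lerp each channel 37% toward 0:
  R: 255 + 0.37×(0−255) = 255 − 94.35 = 160.65 → 161
  G: 205 + 0.37×(0−205) = 205 − 75.85 = 129.15 → 129
  B: 187 − 69.19 = 117.81 → 118
rgb(161, 129, 118) = #a18176.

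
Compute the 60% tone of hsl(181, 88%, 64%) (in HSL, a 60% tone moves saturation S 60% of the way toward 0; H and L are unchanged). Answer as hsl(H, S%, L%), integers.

S moves 60% from 88 toward 0: 88 − 52.8 = 35.2 → 35.
H and L are unchanged.

hsl(181, 35%, 64%)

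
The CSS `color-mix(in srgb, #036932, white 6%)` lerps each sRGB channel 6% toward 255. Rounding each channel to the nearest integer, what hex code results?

#036932 is rgb(3, 105, 50).
Per channel, c → c + 0.06(255 − c):
  R: 3 + 0.06×(255−3) = 3 + 15.12 = 18.12 → 18
  G: 105 + 9 = 114 → 114
  B: 50 + 0.06×(255−50) = 50 + 12.3 = 62.3 → 62
rgb(18, 114, 62) = #12723E.

#12723E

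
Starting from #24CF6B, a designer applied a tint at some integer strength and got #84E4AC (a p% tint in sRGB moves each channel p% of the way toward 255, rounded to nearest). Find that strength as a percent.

#24CF6B is rgb(36, 207, 107); #84E4AC is rgb(132, 228, 172).
On the R channel (widest range): 132 ≈ 36 + (p/100)(255 − 36), so p ≈ 100×(132 − 36)/(255 − 36) = 9600/219 = 43.84.
p = 44 reproduces all three channels after rounding.

44%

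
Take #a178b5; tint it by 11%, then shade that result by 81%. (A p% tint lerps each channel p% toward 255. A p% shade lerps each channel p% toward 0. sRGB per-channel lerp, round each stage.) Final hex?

#a178b5 is rgb(161, 120, 181).
An 11% tint moves each channel 11% toward 255:
  R: 161 + 0.11×(255−161) = 161 + 10.34 = 171.34 → 171
  G: 120 + 0.11×(255−120) = 120 + 14.85 = 134.85 → 135
  B: 181 + 0.11×(255−181) = 181 + 8.14 = 189.14 → 189
After the tint: rgb(171, 135, 189) = #ab87bd.
An 81% shade moves each channel 81% toward 0:
  R: 171 + 0.81×(0−171) = 171 − 138.51 = 32.49 → 32
  G: 135 + 0.81×(0−135) = 135 − 109.35 = 25.65 → 26
  B: 189 − 153.09 = 35.91 → 36
rgb(32, 26, 36) = #201a24.

#201a24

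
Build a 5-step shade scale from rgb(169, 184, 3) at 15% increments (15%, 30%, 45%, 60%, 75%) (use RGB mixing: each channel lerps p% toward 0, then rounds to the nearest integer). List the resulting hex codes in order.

#909C03, #768102, #5D6502, #444A01, #2A2E01

15%: (169 − 25.35 = 143.65→144, 184 − 27.6 = 156.4→156, 3→3) → #909C03
30%: (169 − 50.7 = 118.3→118, 184 − 55.2 = 128.8→129, 3 − 0.9 = 2.1→2) → #768102
45%: (169 − 76.05 = 92.95→93, 184 − 82.8 = 101.2→101, 3 − 1.35 = 1.65→2) → #5D6502
60%: (169 − 101.4 = 67.6→68, 184 − 110.4 = 73.6→74, 3 − 1.8 = 1.2→1) → #444A01
75%: (169 − 126.75 = 42.25→42, 184 − 138 = 46→46, 3 − 2.25 = 0.75→1) → #2A2E01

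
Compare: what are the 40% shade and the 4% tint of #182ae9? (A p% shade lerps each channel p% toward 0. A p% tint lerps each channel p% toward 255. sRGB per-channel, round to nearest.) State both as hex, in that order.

#0e198c, #2133ea

#182ae9 is rgb(24, 42, 233).
40% shade:
  R: 24 + 0.4×(0−24) = 24 − 9.6 = 14.4 → 14
  G: 42 + 0.4×(0−42) = 42 − 16.8 = 25.2 → 25
  B: 233 − 93.2 = 139.8 → 140
  → #0e198c
4% tint:
  R: 24 + 0.04×(255−24) = 24 + 9.24 = 33.24 → 33
  G: 42 + 8.52 = 50.52 → 51
  B: 233 + 0.88 = 233.88 → 234
  → #2133ea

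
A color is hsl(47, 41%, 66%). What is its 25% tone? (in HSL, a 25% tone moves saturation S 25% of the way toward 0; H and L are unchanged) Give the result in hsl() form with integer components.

S moves 25% from 41 toward 0: 41 − 10.25 = 30.75 → 31.
H and L are unchanged.

hsl(47, 31%, 66%)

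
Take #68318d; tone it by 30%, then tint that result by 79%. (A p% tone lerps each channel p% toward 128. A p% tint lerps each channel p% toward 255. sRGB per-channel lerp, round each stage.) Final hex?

#e1d9e6

#68318d is rgb(104, 49, 141).
A 30% tone moves each channel 30% toward 128:
  R: 104 + 0.3×(128−104) = 104 + 7.2 = 111.2 → 111
  G: 49 + 23.7 = 72.7 → 73
  B: 141 + 0.3×(128−141) = 141 − 3.9 = 137.1 → 137
After the tone: rgb(111, 73, 137) = #6f4989.
Per channel, c → c + 0.79(255 − c):
  R: 111 + 113.76 = 224.76 → 225
  G: 73 + 0.79×(255−73) = 73 + 143.78 = 216.78 → 217
  B: 137 + 93.22 = 230.22 → 230
rgb(225, 217, 230) = #e1d9e6.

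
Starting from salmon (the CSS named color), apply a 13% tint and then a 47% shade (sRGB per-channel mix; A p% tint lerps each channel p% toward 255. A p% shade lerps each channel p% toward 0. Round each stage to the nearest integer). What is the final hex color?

#854d46

CSS salmon is rgb(250, 128, 114).
A 13% tint moves each channel 13% toward 255:
  R: 250 + 0.13×(255−250) = 250 + 0.65 = 250.65 → 251
  G: 128 + 0.13×(255−128) = 128 + 16.51 = 144.51 → 145
  B: 114 + 0.13×(255−114) = 114 + 18.33 = 132.33 → 132
After the tint: rgb(251, 145, 132) = #fb9184.
A 47% shade moves each channel 47% toward 0:
  R: 251 − 117.97 = 133.03 → 133
  G: 145 − 68.15 = 76.85 → 77
  B: 132 + 0.47×(0−132) = 132 − 62.04 = 69.96 → 70
rgb(133, 77, 70) = #854d46.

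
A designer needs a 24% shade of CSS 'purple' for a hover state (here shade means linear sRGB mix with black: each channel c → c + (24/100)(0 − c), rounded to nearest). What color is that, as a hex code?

CSS purple is rgb(128, 0, 128).
Per channel, c → c + 0.24(0 − c):
  R: 128 − 30.72 = 97.28 → 97
  G: 0 + 0.24×(0−0) = 0 + 0 = 0 → 0
  B: 128 + 0.24×(0−128) = 128 − 30.72 = 97.28 → 97
rgb(97, 0, 97) = #610061.

#610061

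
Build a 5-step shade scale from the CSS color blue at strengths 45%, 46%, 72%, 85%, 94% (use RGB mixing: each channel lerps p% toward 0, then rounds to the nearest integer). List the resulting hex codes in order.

#00008C, #00008A, #000047, #000026, #00000F

CSS blue is rgb(0, 0, 255).
45%: (0→0, 0→0, 255 − 114.75 = 140.25→140) → #00008C
46%: (0→0, 0→0, 255 − 117.3 = 137.7→138) → #00008A
72%: (0→0, 0→0, 255 − 183.6 = 71.4→71) → #000047
85%: (0→0, 0→0, 255 − 216.75 = 38.25→38) → #000026
94%: (0→0, 0→0, 255 − 239.7 = 15.3→15) → #00000F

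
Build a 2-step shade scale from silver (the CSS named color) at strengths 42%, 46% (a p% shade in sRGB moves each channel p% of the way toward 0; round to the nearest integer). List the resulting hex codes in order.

#6F6F6F, #686868

CSS silver is rgb(192, 192, 192).
42%: (192 − 80.64 = 111.36→111, 192 − 80.64 = 111.36→111, 192 − 80.64 = 111.36→111) → #6F6F6F
46%: (192 − 88.32 = 103.68→104, 192 − 88.32 = 103.68→104, 192 − 88.32 = 103.68→104) → #686868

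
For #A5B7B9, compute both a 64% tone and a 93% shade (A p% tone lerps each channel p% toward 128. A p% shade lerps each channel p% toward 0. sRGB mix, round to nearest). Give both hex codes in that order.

#A5B7B9 is rgb(165, 183, 185).
64% tone:
  R: 165 − 23.68 = 141.32 → 141
  G: 183 + 0.64×(128−183) = 183 − 35.2 = 147.8 → 148
  B: 185 + 0.64×(128−185) = 185 − 36.48 = 148.52 → 149
  → #8D9495
93% shade:
  R: 165 + 0.93×(0−165) = 165 − 153.45 = 11.55 → 12
  G: 183 + 0.93×(0−183) = 183 − 170.19 = 12.81 → 13
  B: 185 − 172.05 = 12.95 → 13
  → #0C0D0D

#8D9495, #0C0D0D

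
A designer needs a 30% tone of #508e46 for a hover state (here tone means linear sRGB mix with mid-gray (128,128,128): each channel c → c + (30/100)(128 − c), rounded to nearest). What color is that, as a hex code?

#5e8a57

#508e46 is rgb(80, 142, 70).
A 30% tone moves each channel 30% toward 128:
  R: 80 + 0.3×(128−80) = 80 + 14.4 = 94.4 → 94
  G: 142 − 4.2 = 137.8 → 138
  B: 70 + 17.4 = 87.4 → 87
rgb(94, 138, 87) = #5e8a57.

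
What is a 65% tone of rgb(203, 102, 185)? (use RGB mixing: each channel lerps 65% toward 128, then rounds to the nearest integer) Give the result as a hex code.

#9A7794

A 65% tone moves each channel 65% toward 128:
  R: 203 + 0.65×(128−203) = 203 − 48.75 = 154.25 → 154
  G: 102 + 0.65×(128−102) = 102 + 16.9 = 118.9 → 119
  B: 185 + 0.65×(128−185) = 185 − 37.05 = 147.95 → 148
rgb(154, 119, 148) = #9A7794.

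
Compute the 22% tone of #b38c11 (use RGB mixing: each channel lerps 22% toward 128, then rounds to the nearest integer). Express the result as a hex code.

#a88929

#b38c11 is rgb(179, 140, 17).
Lerp each channel 22% toward 128:
  R: 179 − 11.22 = 167.78 → 168
  G: 140 − 2.64 = 137.36 → 137
  B: 17 + 0.22×(128−17) = 17 + 24.42 = 41.42 → 41
rgb(168, 137, 41) = #a88929.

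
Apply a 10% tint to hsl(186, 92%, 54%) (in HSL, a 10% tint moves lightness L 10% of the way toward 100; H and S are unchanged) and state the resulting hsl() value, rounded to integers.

L moves 10% from 54 toward 100: 54 + 4.6 = 58.6 → 59.
H and S are unchanged.

hsl(186, 92%, 59%)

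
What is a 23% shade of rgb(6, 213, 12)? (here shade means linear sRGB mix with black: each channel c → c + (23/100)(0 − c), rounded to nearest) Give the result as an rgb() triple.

rgb(5, 164, 9)

Lerp each channel 23% toward 0:
  R: 6 + 0.23×(0−6) = 6 − 1.38 = 4.62 → 5
  G: 213 − 48.99 = 164.01 → 164
  B: 12 + 0.23×(0−12) = 12 − 2.76 = 9.24 → 9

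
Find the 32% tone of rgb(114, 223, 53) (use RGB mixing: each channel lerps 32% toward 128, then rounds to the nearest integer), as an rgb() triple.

rgb(118, 193, 77)

Per channel, c → c + 0.32(128 − c):
  R: 114 + 4.48 = 118.48 → 118
  G: 223 + 0.32×(128−223) = 223 − 30.4 = 192.6 → 193
  B: 53 + 0.32×(128−53) = 53 + 24 = 77 → 77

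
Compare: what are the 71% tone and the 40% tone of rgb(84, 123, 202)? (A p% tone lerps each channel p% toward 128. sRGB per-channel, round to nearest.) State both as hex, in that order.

71% tone:
  R: 84 + 0.71×(128−84) = 84 + 31.24 = 115.24 → 115
  G: 123 + 0.71×(128−123) = 123 + 3.55 = 126.55 → 127
  B: 202 + 0.71×(128−202) = 202 − 52.54 = 149.46 → 149
  → #737F95
40% tone:
  R: 84 + 17.6 = 101.6 → 102
  G: 123 + 0.4×(128−123) = 123 + 2 = 125 → 125
  B: 202 + 0.4×(128−202) = 202 − 29.6 = 172.4 → 172
  → #667DAC

#737F95, #667DAC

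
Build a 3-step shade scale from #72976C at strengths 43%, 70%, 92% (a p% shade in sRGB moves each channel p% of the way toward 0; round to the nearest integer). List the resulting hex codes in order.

#41563E, #222D20, #090C09

#72976C is rgb(114, 151, 108).
43%: (114 − 49.02 = 64.98→65, 151 − 64.93 = 86.07→86, 108 − 46.44 = 61.56→62) → #41563E
70%: (114 − 79.8 = 34.2→34, 151 − 105.7 = 45.3→45, 108 − 75.6 = 32.4→32) → #222D20
92%: (114 − 104.88 = 9.12→9, 151 − 138.92 = 12.08→12, 108 − 99.36 = 8.64→9) → #090C09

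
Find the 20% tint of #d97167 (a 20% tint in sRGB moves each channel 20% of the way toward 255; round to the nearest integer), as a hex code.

#e18d85

#d97167 is rgb(217, 113, 103).
A 20% tint moves each channel 20% toward 255:
  R: 217 + 7.6 = 224.6 → 225
  G: 113 + 0.2×(255−113) = 113 + 28.4 = 141.4 → 141
  B: 103 + 30.4 = 133.4 → 133
rgb(225, 141, 133) = #e18d85.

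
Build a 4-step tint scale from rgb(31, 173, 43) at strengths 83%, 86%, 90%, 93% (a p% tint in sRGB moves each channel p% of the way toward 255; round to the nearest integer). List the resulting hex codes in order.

#d9f1db, #e0f4e1, #e9f7ea, #eff9f0

83%: (31 + 185.92 = 216.92→217, 173 + 68.06 = 241.06→241, 43 + 175.96 = 218.96→219) → #d9f1db
86%: (31 + 192.64 = 223.64→224, 173 + 70.52 = 243.52→244, 43 + 182.32 = 225.32→225) → #e0f4e1
90%: (31 + 201.6 = 232.6→233, 173 + 73.8 = 246.8→247, 43 + 190.8 = 233.8→234) → #e9f7ea
93%: (31 + 208.32 = 239.32→239, 173 + 76.26 = 249.26→249, 43 + 197.16 = 240.16→240) → #eff9f0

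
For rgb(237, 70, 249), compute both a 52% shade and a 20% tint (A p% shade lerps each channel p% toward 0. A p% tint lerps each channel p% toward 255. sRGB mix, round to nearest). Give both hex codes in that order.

#722278, #f16bfa

52% shade:
  R: 237 + 0.52×(0−237) = 237 − 123.24 = 113.76 → 114
  G: 70 − 36.4 = 33.6 → 34
  B: 249 + 0.52×(0−249) = 249 − 129.48 = 119.52 → 120
  → #722278
20% tint:
  R: 237 + 0.2×(255−237) = 237 + 3.6 = 240.6 → 241
  G: 70 + 37 = 107 → 107
  B: 249 + 0.2×(255−249) = 249 + 1.2 = 250.2 → 250
  → #f16bfa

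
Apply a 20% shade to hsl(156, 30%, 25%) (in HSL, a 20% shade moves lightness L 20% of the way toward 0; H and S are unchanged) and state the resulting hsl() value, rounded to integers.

hsl(156, 30%, 20%)

L moves 20% from 25 toward 0: 25 − 5 = 20 → 20.
H and S are unchanged.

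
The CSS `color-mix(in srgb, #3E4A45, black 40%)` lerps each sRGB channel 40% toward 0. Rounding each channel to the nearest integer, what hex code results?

#3E4A45 is rgb(62, 74, 69).
Lerp each channel 40% toward 0:
  R: 62 + 0.4×(0−62) = 62 − 24.8 = 37.2 → 37
  G: 74 − 29.6 = 44.4 → 44
  B: 69 + 0.4×(0−69) = 69 − 27.6 = 41.4 → 41
rgb(37, 44, 41) = #252C29.

#252C29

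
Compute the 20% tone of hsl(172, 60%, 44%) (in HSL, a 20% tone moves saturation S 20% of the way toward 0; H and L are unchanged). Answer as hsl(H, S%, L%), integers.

S moves 20% from 60 toward 0: 60 − 12 = 48 → 48.
H and L are unchanged.

hsl(172, 48%, 44%)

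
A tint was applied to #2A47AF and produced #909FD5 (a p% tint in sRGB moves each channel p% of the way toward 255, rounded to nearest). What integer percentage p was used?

48%

#2A47AF is rgb(42, 71, 175); #909FD5 is rgb(144, 159, 213).
On the R channel (widest range): 144 ≈ 42 + (p/100)(255 − 42), so p ≈ 100×(144 − 42)/(255 − 42) = 10200/213 = 47.89.
p = 48 reproduces all three channels after rounding.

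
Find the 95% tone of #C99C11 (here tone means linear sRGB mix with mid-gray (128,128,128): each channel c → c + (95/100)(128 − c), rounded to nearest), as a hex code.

#C99C11 is rgb(201, 156, 17).
Per channel, c → c + 0.95(128 − c):
  R: 201 + 0.95×(128−201) = 201 − 69.35 = 131.65 → 132
  G: 156 + 0.95×(128−156) = 156 − 26.6 = 129.4 → 129
  B: 17 + 0.95×(128−17) = 17 + 105.45 = 122.45 → 122
rgb(132, 129, 122) = #84817A.

#84817A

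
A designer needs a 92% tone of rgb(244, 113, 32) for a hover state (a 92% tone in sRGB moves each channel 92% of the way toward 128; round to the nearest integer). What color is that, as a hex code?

#897f78

Per channel, c → c + 0.92(128 − c):
  R: 244 + 0.92×(128−244) = 244 − 106.72 = 137.28 → 137
  G: 113 + 13.8 = 126.8 → 127
  B: 32 + 0.92×(128−32) = 32 + 88.32 = 120.32 → 120
rgb(137, 127, 120) = #897f78.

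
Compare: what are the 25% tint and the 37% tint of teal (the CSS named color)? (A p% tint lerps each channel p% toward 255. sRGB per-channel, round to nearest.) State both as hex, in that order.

#40A0A0, #5EAFAF

CSS teal is rgb(0, 128, 128).
25% tint:
  R: 0 + 0.25×(255−0) = 0 + 63.75 = 63.75 → 64
  G: 128 + 0.25×(255−128) = 128 + 31.75 = 159.75 → 160
  B: 128 + 0.25×(255−128) = 128 + 31.75 = 159.75 → 160
  → #40A0A0
37% tint:
  R: 0 + 94.35 = 94.35 → 94
  G: 128 + 0.37×(255−128) = 128 + 46.99 = 174.99 → 175
  B: 128 + 46.99 = 174.99 → 175
  → #5EAFAF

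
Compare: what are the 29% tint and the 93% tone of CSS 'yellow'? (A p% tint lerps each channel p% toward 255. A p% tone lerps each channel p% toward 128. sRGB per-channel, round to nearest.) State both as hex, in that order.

#FFFF4A, #898977

CSS yellow is rgb(255, 255, 0).
29% tint:
  R: 255 + 0.29×(255−255) = 255 + 0 = 255 → 255
  G: 255 + 0 = 255 → 255
  B: 0 + 73.95 = 73.95 → 74
  → #FFFF4A
93% tone:
  R: 255 − 118.11 = 136.89 → 137
  G: 255 + 0.93×(128−255) = 255 − 118.11 = 136.89 → 137
  B: 0 + 119.04 = 119.04 → 119
  → #898977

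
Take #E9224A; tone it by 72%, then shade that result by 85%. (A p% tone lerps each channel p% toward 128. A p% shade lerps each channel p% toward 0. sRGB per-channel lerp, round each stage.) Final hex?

#180F11

#E9224A is rgb(233, 34, 74).
Per channel, c → c + 0.72(128 − c):
  R: 233 + 0.72×(128−233) = 233 − 75.6 = 157.4 → 157
  G: 34 + 0.72×(128−34) = 34 + 67.68 = 101.68 → 102
  B: 74 + 0.72×(128−74) = 74 + 38.88 = 112.88 → 113
After the tone: rgb(157, 102, 113) = #9D6671.
Lerp each channel 85% toward 0:
  R: 157 + 0.85×(0−157) = 157 − 133.45 = 23.55 → 24
  G: 102 − 86.7 = 15.3 → 15
  B: 113 − 96.05 = 16.95 → 17
rgb(24, 15, 17) = #180F11.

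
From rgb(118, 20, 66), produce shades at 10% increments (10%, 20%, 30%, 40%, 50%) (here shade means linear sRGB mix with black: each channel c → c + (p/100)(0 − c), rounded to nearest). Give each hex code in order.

10%: (118 − 11.8 = 106.2→106, 20 − 2 = 18→18, 66 − 6.6 = 59.4→59) → #6A123B
20%: (118 − 23.6 = 94.4→94, 20 − 4 = 16→16, 66 − 13.2 = 52.8→53) → #5E1035
30%: (118 − 35.4 = 82.6→83, 20 − 6 = 14→14, 66 − 19.8 = 46.2→46) → #530E2E
40%: (118 − 47.2 = 70.8→71, 20 − 8 = 12→12, 66 − 26.4 = 39.6→40) → #470C28
50%: (118 − 59 = 59→59, 20 − 10 = 10→10, 66 − 33 = 33→33) → #3B0A21

#6A123B, #5E1035, #530E2E, #470C28, #3B0A21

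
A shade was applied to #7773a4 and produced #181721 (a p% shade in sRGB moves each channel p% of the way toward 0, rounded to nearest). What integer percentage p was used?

#7773a4 is rgb(119, 115, 164); #181721 is rgb(24, 23, 33).
On the B channel (widest range): 33 ≈ 164 + (p/100)(0 − 164), so p ≈ 100×(33 − 164)/(0 − 164) = -13100/-164 = 79.88.
p = 80 reproduces all three channels after rounding.

80%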